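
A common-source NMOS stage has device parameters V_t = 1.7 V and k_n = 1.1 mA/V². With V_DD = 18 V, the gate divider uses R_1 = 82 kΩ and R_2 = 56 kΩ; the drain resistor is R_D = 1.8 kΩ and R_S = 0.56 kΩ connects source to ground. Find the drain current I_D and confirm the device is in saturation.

I_D ≈ 4.8 mA

V_G = V_DD·R_2/(R_1+R_2) = 18×56/138 = 7.3 V.
Assume saturation: I_D = (k_n/2)(V_GS − V_t)² with V_GS = V_G − I_D·R_S = 7.3 − 0.56·I_D.
Substituting gives 0.172·I_D² − 4.45·I_D + 17.3 = 0, with roots I_D = 4.76 or 21.1 mA.
The root I_D = 21.1 mA gives V_GS = -4.49 V ≤ V_t, so take I_D = 4.76 mA.
Then V_GS = 4.64 V and V_DS = V_DD − I_D(R_D+R_S) = 18 − 4.76×2.36 = 6.77 V.
Saturation requires V_DS ≥ V_GS − V_t = 2.94 V; 6.77 ≥ 2.94 ✓.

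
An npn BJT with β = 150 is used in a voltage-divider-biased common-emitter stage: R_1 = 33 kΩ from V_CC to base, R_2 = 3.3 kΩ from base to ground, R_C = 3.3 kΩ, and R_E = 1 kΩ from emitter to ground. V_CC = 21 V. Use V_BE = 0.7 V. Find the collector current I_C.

I_C ≈ 1.2 mA

Thevenize the base divider: V_Th = V_CC·R_2/(R_1+R_2) = 21×3.3/36.3 = 1.91 V, R_Th = R_1‖R_2 = 3 kΩ.
Base-emitter loop: V_Th = I_B·R_Th + V_BE + (β+1)I_B·R_E, so I_B = (1.91 − 0.7) / (3 + 151×1) = 0.00785 mA.
I_C = β·I_B = 150×0.00785 = 1.18 mA, and I_E = (β+1)I_B = 1.19 mA.
V_CE = V_CC − I_C·R_C − I_E·R_E = 21 − 1.18×3.3 − 1.19×1 = 15.9 V.
V_CE = 15.9 V > 0.2 V confirms active-region operation.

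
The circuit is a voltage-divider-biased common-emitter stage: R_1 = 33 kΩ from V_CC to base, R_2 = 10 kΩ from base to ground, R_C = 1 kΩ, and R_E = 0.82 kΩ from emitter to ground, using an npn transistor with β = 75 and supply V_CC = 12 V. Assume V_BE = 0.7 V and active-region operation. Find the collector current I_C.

Thevenize the base divider: V_Th = V_CC·R_2/(R_1+R_2) = 12×10/43 = 2.79 V, R_Th = R_1‖R_2 = 7.67 kΩ.
Base-emitter loop: V_Th = I_B·R_Th + V_BE + (β+1)I_B·R_E, so I_B = (2.79 − 0.7) / (7.67 + 76×0.82) = 0.0299 mA.
I_C = β·I_B = 75×0.0299 = 2.24 mA, and I_E = (β+1)I_B = 2.27 mA.
V_CE = V_CC − I_C·R_C − I_E·R_E = 12 − 2.24×1 − 2.27×0.82 = 7.9 V.
V_CE = 7.9 V > 0.2 V confirms active-region operation.

I_C ≈ 2.2 mA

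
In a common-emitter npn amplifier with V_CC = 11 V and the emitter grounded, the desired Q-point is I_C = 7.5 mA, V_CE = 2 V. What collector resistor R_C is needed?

Collector loop: V_CC = I_C·R_C + V_CE.
R_C = (V_CC − V_CE)/I_C = (11 − 2)/7.5 = 1.2 kΩ.

R_C ≈ 1.2 kΩ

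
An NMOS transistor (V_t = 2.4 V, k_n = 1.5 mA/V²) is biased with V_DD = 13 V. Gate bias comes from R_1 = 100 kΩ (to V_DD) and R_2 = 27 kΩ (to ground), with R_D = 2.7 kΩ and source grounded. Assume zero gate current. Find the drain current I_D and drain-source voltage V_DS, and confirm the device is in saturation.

V_G = V_DD·R_2/(R_1+R_2) = 13×27/127 = 2.76 V. With the source grounded, V_GS = V_G = 2.76 V.
Assume saturation: I_D = (k_n/2)(V_GS − V_t)² = (1.5/2)×(2.76 − 2.4)² = 0.75×0.364² = 0.0993 mA.
V_DS = V_DD − I_D·R_D = 13 − 0.0993×2.7 = 12.7 V.
Saturation requires V_DS ≥ V_GS − V_t = 0.364 V; 12.7 ≥ 0.364 ✓.

I_D ≈ 0.099 mA, V_DS ≈ 13 V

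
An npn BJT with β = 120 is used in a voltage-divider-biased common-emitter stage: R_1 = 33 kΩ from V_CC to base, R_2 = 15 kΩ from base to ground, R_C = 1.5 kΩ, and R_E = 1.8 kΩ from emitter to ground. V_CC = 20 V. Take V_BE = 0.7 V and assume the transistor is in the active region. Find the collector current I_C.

I_C ≈ 2.9 mA

Thevenize the base divider: V_Th = V_CC·R_2/(R_1+R_2) = 20×15/48 = 6.25 V, R_Th = R_1‖R_2 = 10.3 kΩ.
Base-emitter loop: V_Th = I_B·R_Th + V_BE + (β+1)I_B·R_E, so I_B = (6.25 − 0.7) / (10.3 + 121×1.8) = 0.0243 mA.
I_C = β·I_B = 120×0.0243 = 2.92 mA, and I_E = (β+1)I_B = 2.94 mA.
V_CE = V_CC − I_C·R_C − I_E·R_E = 20 − 2.92×1.5 − 2.94×1.8 = 10.3 V.
V_CE = 10.3 V > 0.2 V confirms active-region operation.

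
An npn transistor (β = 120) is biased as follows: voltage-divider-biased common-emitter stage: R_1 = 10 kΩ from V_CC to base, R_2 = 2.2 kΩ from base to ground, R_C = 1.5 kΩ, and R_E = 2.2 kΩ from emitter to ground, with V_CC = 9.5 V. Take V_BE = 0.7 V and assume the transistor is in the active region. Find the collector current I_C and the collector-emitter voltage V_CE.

I_C ≈ 0.45 mA, V_CE ≈ 7.8 V

Thevenize the base divider: V_Th = V_CC·R_2/(R_1+R_2) = 9.5×2.2/12.2 = 1.71 V, R_Th = R_1‖R_2 = 1.8 kΩ.
Base-emitter loop: V_Th = I_B·R_Th + V_BE + (β+1)I_B·R_E, so I_B = (1.71 − 0.7) / (1.8 + 121×2.2) = 0.00378 mA.
I_C = β·I_B = 120×0.00378 = 0.454 mA, and I_E = (β+1)I_B = 0.457 mA.
V_CE = V_CC − I_C·R_C − I_E·R_E = 9.5 − 0.454×1.5 − 0.457×2.2 = 7.81 V.
V_CE = 7.81 V > 0.2 V confirms active-region operation.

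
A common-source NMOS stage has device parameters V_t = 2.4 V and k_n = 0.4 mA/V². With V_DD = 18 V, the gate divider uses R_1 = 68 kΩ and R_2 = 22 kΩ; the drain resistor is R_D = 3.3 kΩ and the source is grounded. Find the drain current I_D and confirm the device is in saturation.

I_D ≈ 0.8 mA

V_G = V_DD·R_2/(R_1+R_2) = 18×22/90 = 4.4 V. With the source grounded, V_GS = V_G = 4.4 V.
Assume saturation: I_D = (k_n/2)(V_GS − V_t)² = (0.4/2)×(4.4 − 2.4)² = 0.2×2² = 0.8 mA.
V_DS = V_DD − I_D·R_D = 18 − 0.8×3.3 = 15.4 V.
Saturation requires V_DS ≥ V_GS − V_t = 2 V; 15.4 ≥ 2 ✓.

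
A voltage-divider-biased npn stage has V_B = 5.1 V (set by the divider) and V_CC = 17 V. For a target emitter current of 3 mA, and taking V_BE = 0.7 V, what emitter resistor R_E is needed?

V_E = V_B − V_BE = 5.1 − 0.7 = 4.4 V.
R_E = V_E / I_E = 4.4 / 3 = 1.47 kΩ.

R_E ≈ 1.5 kΩ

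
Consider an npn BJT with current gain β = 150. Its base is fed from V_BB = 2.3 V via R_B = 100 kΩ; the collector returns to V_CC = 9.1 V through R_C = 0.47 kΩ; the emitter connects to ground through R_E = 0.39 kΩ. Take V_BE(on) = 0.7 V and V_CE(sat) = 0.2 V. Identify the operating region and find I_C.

active; I_C ≈ 1.5 mA

Assume active. Base-emitter loop: I_B = (V_BB − V_BE)/(R_B + (β+1)R_E) = (2.3 − 0.7)/(100 + 151×0.39) = 0.0101 mA.
I_C = β·I_B = 150×0.0101 = 1.51 mA.
V_CE = V_CC − I_C·R_C − I_E·R_E = 9.1 − 1.51×0.47 − 1.52×0.39 = 7.8 V > V_CE(sat), so the active-region assumption holds.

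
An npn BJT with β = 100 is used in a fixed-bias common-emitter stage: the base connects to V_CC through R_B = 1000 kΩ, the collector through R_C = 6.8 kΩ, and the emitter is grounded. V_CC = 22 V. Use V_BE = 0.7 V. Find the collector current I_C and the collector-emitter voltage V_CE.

Base loop: V_CC = I_B·R_B + V_BE, so I_B = (22 − 0.7)/1000 kΩ = 0.0213 mA.
In the active region I_C = β·I_B = 100 × 0.0213 = 2.13 mA.
Collector loop: V_CE = V_CC − I_C·R_C = 22 − 2.13×6.8 = 7.52 V.
Since V_CE = 7.52 V > V_CE(sat) ≈ 0.2 V, the transistor is in the active region as assumed.

I_C ≈ 2.1 mA, V_CE ≈ 7.5 V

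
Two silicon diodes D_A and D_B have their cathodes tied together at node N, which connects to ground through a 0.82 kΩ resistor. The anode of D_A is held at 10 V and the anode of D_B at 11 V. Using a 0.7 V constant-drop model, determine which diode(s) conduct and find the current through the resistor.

Assume both conduct. Then node N would need to be at both 10−0.7 = 9.3 V and 11−0.7 = 10.3 V, which is impossible.
Assume only D_B conducts: V_N = 11 − 0.7 = 10.3 V, so I_R = 10.3/0.82 = 12.6 mA.
Check D_A: its anode-to-cathode voltage is 10 − 10.3 = -0.3 V < 0.7 V, so it is off. The assumption is consistent.

Only D_B conducts; I_R ≈ 13 mA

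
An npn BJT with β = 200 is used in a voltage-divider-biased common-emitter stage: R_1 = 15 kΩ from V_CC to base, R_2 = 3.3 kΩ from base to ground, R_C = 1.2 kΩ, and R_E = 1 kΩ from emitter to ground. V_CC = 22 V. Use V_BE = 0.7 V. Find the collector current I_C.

I_C ≈ 3.2 mA

Thevenize the base divider: V_Th = V_CC·R_2/(R_1+R_2) = 22×3.3/18.3 = 3.97 V, R_Th = R_1‖R_2 = 2.7 kΩ.
Base-emitter loop: V_Th = I_B·R_Th + V_BE + (β+1)I_B·R_E, so I_B = (3.97 − 0.7) / (2.7 + 201×1) = 0.016 mA.
I_C = β·I_B = 200×0.016 = 3.21 mA, and I_E = (β+1)I_B = 3.22 mA.
V_CE = V_CC − I_C·R_C − I_E·R_E = 22 − 3.21×1.2 − 3.22×1 = 14.9 V.
V_CE = 14.9 V > 0.2 V confirms active-region operation.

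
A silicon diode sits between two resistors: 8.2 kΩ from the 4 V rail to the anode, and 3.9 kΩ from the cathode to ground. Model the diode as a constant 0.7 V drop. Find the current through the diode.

I ≈ 0.27 mA

The two resistors are in series with the diode, so KVL gives 4 = I·8.2 + 0.7 + I·3.9.
I = (4 − 0.7) / (8.2 + 3.9) kΩ = 3.3 / 12.1 = 0.273 mA.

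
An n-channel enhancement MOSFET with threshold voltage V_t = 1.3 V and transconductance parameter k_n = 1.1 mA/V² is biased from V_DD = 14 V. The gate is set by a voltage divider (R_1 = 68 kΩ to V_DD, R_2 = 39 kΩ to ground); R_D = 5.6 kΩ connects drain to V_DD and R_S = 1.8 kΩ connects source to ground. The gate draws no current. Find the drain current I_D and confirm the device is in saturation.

I_D ≈ 1.3 mA

V_G = V_DD·R_2/(R_1+R_2) = 14×39/107 = 5.1 V.
Assume saturation: I_D = (k_n/2)(V_GS − V_t)² with V_GS = V_G − I_D·R_S = 5.1 − 1.8·I_D.
Substituting gives 1.78·I_D² − 8.53·I_D + 7.95 = 0, with roots I_D = 1.27 or 3.52 mA.
The root I_D = 3.52 mA gives V_GS = -1.23 V ≤ V_t, so take I_D = 1.27 mA.
Then V_GS = 2.82 V and V_DS = V_DD − I_D(R_D+R_S) = 14 − 1.27×7.4 = 4.61 V.
Saturation requires V_DS ≥ V_GS − V_t = 1.52 V; 4.61 ≥ 1.52 ✓.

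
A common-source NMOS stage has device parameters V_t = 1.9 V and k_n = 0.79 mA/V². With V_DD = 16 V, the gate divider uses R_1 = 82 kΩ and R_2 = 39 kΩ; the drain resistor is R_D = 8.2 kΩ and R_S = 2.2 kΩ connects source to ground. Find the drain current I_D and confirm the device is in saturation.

V_G = V_DD·R_2/(R_1+R_2) = 16×39/121 = 5.16 V.
Assume saturation: I_D = (k_n/2)(V_GS − V_t)² with V_GS = V_G − I_D·R_S = 5.16 − 2.2·I_D.
Substituting gives 1.91·I_D² − 6.66·I_D + 4.19 = 0, with roots I_D = 0.824 or 2.66 mA.
The root I_D = 2.66 mA gives V_GS = -0.695 V ≤ V_t, so take I_D = 0.824 mA.
Then V_GS = 3.34 V and V_DS = V_DD − I_D(R_D+R_S) = 16 − 0.824×10.4 = 7.43 V.
Saturation requires V_DS ≥ V_GS − V_t = 1.44 V; 7.43 ≥ 1.44 ✓.

I_D ≈ 0.82 mA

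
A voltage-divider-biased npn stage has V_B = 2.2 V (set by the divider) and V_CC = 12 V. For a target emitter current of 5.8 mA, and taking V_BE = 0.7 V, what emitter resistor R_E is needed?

R_E ≈ 0.26 kΩ

V_E = V_B − V_BE = 2.2 − 0.7 = 1.5 V.
R_E = V_E / I_E = 1.5 / 5.8 = 0.259 kΩ.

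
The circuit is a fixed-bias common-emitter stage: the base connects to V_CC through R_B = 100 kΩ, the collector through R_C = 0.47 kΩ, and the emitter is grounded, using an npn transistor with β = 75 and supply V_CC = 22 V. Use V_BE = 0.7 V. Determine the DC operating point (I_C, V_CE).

Base loop: V_CC = I_B·R_B + V_BE, so I_B = (22 − 0.7)/100 kΩ = 0.213 mA.
In the active region I_C = β·I_B = 75 × 0.213 = 16 mA.
Collector loop: V_CE = V_CC − I_C·R_C = 22 − 16×0.47 = 14.5 V.
Since V_CE = 14.5 V > V_CE(sat) ≈ 0.2 V, the transistor is in the active region as assumed.

I_C ≈ 16 mA, V_CE ≈ 14 V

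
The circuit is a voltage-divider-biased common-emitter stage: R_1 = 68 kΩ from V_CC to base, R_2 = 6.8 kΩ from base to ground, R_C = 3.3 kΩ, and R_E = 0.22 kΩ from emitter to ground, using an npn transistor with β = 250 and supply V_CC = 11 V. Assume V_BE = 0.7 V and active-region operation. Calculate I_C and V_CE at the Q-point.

I_C ≈ 1.2 mA, V_CE ≈ 6.7 V

Thevenize the base divider: V_Th = V_CC·R_2/(R_1+R_2) = 11×6.8/74.8 = 1 V, R_Th = R_1‖R_2 = 6.18 kΩ.
Base-emitter loop: V_Th = I_B·R_Th + V_BE + (β+1)I_B·R_E, so I_B = (1 − 0.7) / (6.18 + 251×0.22) = 0.00489 mA.
I_C = β·I_B = 250×0.00489 = 1.22 mA, and I_E = (β+1)I_B = 1.23 mA.
V_CE = V_CC − I_C·R_C − I_E·R_E = 11 − 1.22×3.3 − 1.23×0.22 = 6.7 V.
V_CE = 6.7 V > 0.2 V confirms active-region operation.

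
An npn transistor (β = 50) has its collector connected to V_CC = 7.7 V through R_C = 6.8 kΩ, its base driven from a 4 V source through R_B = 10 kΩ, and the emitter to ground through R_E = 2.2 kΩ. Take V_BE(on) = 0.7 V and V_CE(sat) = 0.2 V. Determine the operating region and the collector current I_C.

saturation; I_C ≈ 0.8 mA

Assume active: I_B = (4 − 0.7)/(10 + 51×2.2) = 0.027 mA, I_C = β·I_B = 1.35 mA.
Then V_CE = 7.7 − 1.35×6.8 − 1.38×2.2 = -4.51 V < 0.2 V — the active assumption fails.
Re-solve with V_CE = 0.2 V. KCL at the emitter: V_E/R_E = (V_BB−0.7−V_E)/R_B + (V_CC−0.2−V_E)/R_C, giving V_E = 2.04 V.
I_C = (V_CC − 0.2 − V_E)/R_C = (7.5 − 2.04)/6.8 = 0.803 mA.
Check: I_B = (3.3 − 2.04)/10 = 0.126 mA, and β·I_B = 6.29 mA > I_C, confirming saturation.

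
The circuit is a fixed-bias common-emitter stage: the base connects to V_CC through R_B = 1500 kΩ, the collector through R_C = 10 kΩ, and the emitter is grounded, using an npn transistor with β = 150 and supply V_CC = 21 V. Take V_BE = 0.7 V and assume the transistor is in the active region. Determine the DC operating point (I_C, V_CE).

Base loop: V_CC = I_B·R_B + V_BE, so I_B = (21 − 0.7)/1500 kΩ = 0.0135 mA.
In the active region I_C = β·I_B = 150 × 0.0135 = 2.03 mA.
Collector loop: V_CE = V_CC − I_C·R_C = 21 − 2.03×10 = 0.7 V.
Since V_CE = 0.7 V > V_CE(sat) ≈ 0.2 V, the transistor is in the active region as assumed.

I_C ≈ 2 mA, V_CE ≈ 0.7 V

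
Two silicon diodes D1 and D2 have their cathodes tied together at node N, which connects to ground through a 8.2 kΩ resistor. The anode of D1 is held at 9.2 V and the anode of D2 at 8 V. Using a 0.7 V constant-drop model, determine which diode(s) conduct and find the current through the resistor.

Assume both conduct. Then node N would need to be at both 9.2−0.7 = 8.5 V and 8−0.7 = 7.3 V, which is impossible.
Assume only D1 conducts: V_N = 9.2 − 0.7 = 8.5 V, so I_R = 8.5/8.2 = 1.04 mA.
Check D2: its anode-to-cathode voltage is 8 − 8.5 = -0.5 V < 0.7 V, so it is off. The assumption is consistent.

Only D1 conducts; I_R ≈ 1 mA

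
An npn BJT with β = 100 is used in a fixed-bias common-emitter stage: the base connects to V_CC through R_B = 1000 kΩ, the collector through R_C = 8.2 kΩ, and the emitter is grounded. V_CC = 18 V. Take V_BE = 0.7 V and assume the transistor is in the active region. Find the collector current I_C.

Base loop: V_CC = I_B·R_B + V_BE, so I_B = (18 − 0.7)/1000 kΩ = 0.0173 mA.
In the active region I_C = β·I_B = 100 × 0.0173 = 1.73 mA.
Collector loop: V_CE = V_CC − I_C·R_C = 18 − 1.73×8.2 = 3.81 V.
Since V_CE = 3.81 V > V_CE(sat) ≈ 0.2 V, the transistor is in the active region as assumed.

I_C ≈ 1.7 mA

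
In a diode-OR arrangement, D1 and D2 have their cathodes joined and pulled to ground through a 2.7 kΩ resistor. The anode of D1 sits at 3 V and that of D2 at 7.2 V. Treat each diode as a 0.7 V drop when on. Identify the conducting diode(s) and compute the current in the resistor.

Only D2 conducts; I_R ≈ 2.4 mA

Assume both conduct. Then node N would need to be at both 3−0.7 = 2.3 V and 7.2−0.7 = 6.5 V, which is impossible.
Assume only D2 conducts: V_N = 7.2 − 0.7 = 6.5 V, so I_R = 6.5/2.7 = 2.41 mA.
Check D1: its anode-to-cathode voltage is 3 − 6.5 = -3.5 V < 0.7 V, so it is off. The assumption is consistent.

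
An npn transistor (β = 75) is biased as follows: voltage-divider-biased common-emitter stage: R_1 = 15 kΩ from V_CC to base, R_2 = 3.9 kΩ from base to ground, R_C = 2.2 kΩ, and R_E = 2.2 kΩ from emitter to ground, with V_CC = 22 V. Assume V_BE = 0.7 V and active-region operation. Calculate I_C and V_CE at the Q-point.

Thevenize the base divider: V_Th = V_CC·R_2/(R_1+R_2) = 22×3.9/18.9 = 4.54 V, R_Th = R_1‖R_2 = 3.1 kΩ.
Base-emitter loop: V_Th = I_B·R_Th + V_BE + (β+1)I_B·R_E, so I_B = (4.54 − 0.7) / (3.1 + 76×2.2) = 0.0225 mA.
I_C = β·I_B = 75×0.0225 = 1.69 mA, and I_E = (β+1)I_B = 1.71 mA.
V_CE = V_CC − I_C·R_C − I_E·R_E = 22 − 1.69×2.2 − 1.71×2.2 = 14.5 V.
V_CE = 14.5 V > 0.2 V confirms active-region operation.

I_C ≈ 1.7 mA, V_CE ≈ 15 V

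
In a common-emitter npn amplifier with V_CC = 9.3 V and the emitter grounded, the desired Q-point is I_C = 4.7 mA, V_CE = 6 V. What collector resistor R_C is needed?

R_C ≈ 0.7 kΩ

Collector loop: V_CC = I_C·R_C + V_CE.
R_C = (V_CC − V_CE)/I_C = (9.3 − 6)/4.7 = 0.702 kΩ.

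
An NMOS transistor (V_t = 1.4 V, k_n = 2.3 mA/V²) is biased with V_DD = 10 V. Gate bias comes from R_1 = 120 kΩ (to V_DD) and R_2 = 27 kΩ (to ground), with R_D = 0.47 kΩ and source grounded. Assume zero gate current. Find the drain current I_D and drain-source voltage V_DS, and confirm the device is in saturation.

V_G = V_DD·R_2/(R_1+R_2) = 10×27/147 = 1.84 V. With the source grounded, V_GS = V_G = 1.84 V.
Assume saturation: I_D = (k_n/2)(V_GS − V_t)² = (2.3/2)×(1.84 − 1.4)² = 1.15×0.437² = 0.219 mA.
V_DS = V_DD − I_D·R_D = 10 − 0.219×0.47 = 9.9 V.
Saturation requires V_DS ≥ V_GS − V_t = 0.437 V; 9.9 ≥ 0.437 ✓.

I_D ≈ 0.22 mA, V_DS ≈ 9.9 V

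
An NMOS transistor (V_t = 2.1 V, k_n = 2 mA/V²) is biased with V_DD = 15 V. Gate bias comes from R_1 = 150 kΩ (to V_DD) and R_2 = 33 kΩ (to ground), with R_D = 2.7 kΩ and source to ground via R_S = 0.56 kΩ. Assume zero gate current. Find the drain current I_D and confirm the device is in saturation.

I_D ≈ 0.23 mA

V_G = V_DD·R_2/(R_1+R_2) = 15×33/183 = 2.7 V.
Assume saturation: I_D = (k_n/2)(V_GS − V_t)² with V_GS = V_G − I_D·R_S = 2.7 − 0.56·I_D.
Substituting gives 0.314·I_D² − 1.68·I_D + 0.366 = 0, with roots I_D = 0.228 or 5.12 mA.
The root I_D = 5.12 mA gives V_GS = -0.163 V ≤ V_t, so take I_D = 0.228 mA.
Then V_GS = 2.58 V and V_DS = V_DD − I_D(R_D+R_S) = 15 − 0.228×3.26 = 14.3 V.
Saturation requires V_DS ≥ V_GS − V_t = 0.477 V; 14.3 ≥ 0.477 ✓.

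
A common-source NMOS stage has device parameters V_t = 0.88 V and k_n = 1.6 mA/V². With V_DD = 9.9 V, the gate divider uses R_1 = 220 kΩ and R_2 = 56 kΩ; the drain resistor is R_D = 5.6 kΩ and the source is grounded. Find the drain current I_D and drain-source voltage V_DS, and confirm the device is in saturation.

I_D ≈ 1 mA, V_DS ≈ 4.2 V

V_G = V_DD·R_2/(R_1+R_2) = 9.9×56/276 = 2.01 V. With the source grounded, V_GS = V_G = 2.01 V.
Assume saturation: I_D = (k_n/2)(V_GS − V_t)² = (1.6/2)×(2.01 − 0.88)² = 0.8×1.13² = 1.02 mA.
V_DS = V_DD − I_D·R_D = 9.9 − 1.02×5.6 = 4.19 V.
Saturation requires V_DS ≥ V_GS − V_t = 1.13 V; 4.19 ≥ 1.13 ✓.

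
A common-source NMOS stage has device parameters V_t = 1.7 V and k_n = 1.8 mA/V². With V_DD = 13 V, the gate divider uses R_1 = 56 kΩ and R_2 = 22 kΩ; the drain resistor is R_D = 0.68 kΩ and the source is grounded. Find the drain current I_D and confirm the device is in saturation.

V_G = V_DD·R_2/(R_1+R_2) = 13×22/78 = 3.67 V. With the source grounded, V_GS = V_G = 3.67 V.
Assume saturation: I_D = (k_n/2)(V_GS − V_t)² = (1.8/2)×(3.67 − 1.7)² = 0.9×1.97² = 3.48 mA.
V_DS = V_DD − I_D·R_D = 13 − 3.48×0.68 = 10.6 V.
Saturation requires V_DS ≥ V_GS − V_t = 1.97 V; 10.6 ≥ 1.97 ✓.

I_D ≈ 3.5 mA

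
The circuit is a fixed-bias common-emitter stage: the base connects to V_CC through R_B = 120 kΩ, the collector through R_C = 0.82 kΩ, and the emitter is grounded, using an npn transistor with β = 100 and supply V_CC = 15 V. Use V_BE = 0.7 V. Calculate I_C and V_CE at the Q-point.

Base loop: V_CC = I_B·R_B + V_BE, so I_B = (15 − 0.7)/120 kΩ = 0.119 mA.
In the active region I_C = β·I_B = 100 × 0.119 = 11.9 mA.
Collector loop: V_CE = V_CC − I_C·R_C = 15 − 11.9×0.82 = 5.23 V.
Since V_CE = 5.23 V > V_CE(sat) ≈ 0.2 V, the transistor is in the active region as assumed.

I_C ≈ 12 mA, V_CE ≈ 5.2 V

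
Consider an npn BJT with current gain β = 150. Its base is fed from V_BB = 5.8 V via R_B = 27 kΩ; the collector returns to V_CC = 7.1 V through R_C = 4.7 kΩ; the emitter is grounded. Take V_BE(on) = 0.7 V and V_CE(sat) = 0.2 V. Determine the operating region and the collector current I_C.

Assume active: I_B = (5.8 − 0.7)/27 = 0.189 mA, giving I_C = β·I_B = 28.3 mA.
But then V_CE = 7.1 − 28.3×4.7 = -126 V < V_CE(sat) = 0.2 V — impossible in the active region.
So the transistor is saturated. With V_CE = 0.2 V, I_C = (V_CC − 0.2)/R_C = 6.9/4.7 = 1.47 mA.
Check: β·I_B = 28.3 mA > I_C = 1.47 mA, confirming saturation.

saturation; I_C ≈ 1.5 mA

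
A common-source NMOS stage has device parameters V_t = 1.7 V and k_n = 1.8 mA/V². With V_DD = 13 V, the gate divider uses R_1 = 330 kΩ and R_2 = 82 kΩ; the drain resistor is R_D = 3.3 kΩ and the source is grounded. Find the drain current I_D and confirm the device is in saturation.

V_G = V_DD·R_2/(R_1+R_2) = 13×82/412 = 2.59 V. With the source grounded, V_GS = V_G = 2.59 V.
Assume saturation: I_D = (k_n/2)(V_GS − V_t)² = (1.8/2)×(2.59 − 1.7)² = 0.9×0.887² = 0.709 mA.
V_DS = V_DD − I_D·R_D = 13 − 0.709×3.3 = 10.7 V.
Saturation requires V_DS ≥ V_GS − V_t = 0.887 V; 10.7 ≥ 0.887 ✓.

I_D ≈ 0.71 mA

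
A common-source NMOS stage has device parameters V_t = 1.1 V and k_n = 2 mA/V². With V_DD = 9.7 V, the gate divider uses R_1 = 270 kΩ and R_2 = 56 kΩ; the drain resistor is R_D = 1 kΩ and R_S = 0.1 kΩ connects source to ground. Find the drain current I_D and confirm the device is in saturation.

V_G = V_DD·R_2/(R_1+R_2) = 9.7×56/326 = 1.67 V.
Assume saturation: I_D = (k_n/2)(V_GS − V_t)² with V_GS = V_G − I_D·R_S = 1.67 − 0.1·I_D.
Substituting gives 0.01·I_D² − 1.11·I_D + 0.321 = 0, with roots I_D = 0.289 or 111 mA.
The root I_D = 111 mA gives V_GS = -9.44 V ≤ V_t, so take I_D = 0.289 mA.
Then V_GS = 1.64 V and V_DS = V_DD − I_D(R_D+R_S) = 9.7 − 0.289×1.1 = 9.38 V.
Saturation requires V_DS ≥ V_GS − V_t = 0.537 V; 9.38 ≥ 0.537 ✓.

I_D ≈ 0.29 mA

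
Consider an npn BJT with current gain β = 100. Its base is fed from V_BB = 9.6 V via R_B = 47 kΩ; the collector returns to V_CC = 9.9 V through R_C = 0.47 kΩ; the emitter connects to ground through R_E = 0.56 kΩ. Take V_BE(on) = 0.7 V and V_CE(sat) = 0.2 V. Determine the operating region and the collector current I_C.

active; I_C ≈ 8.6 mA

Assume active. Base-emitter loop: I_B = (V_BB − V_BE)/(R_B + (β+1)R_E) = (9.6 − 0.7)/(47 + 101×0.56) = 0.0859 mA.
I_C = β·I_B = 100×0.0859 = 8.59 mA.
V_CE = V_CC − I_C·R_C − I_E·R_E = 9.9 − 8.59×0.47 − 8.68×0.56 = 1 V > V_CE(sat), so the active-region assumption holds.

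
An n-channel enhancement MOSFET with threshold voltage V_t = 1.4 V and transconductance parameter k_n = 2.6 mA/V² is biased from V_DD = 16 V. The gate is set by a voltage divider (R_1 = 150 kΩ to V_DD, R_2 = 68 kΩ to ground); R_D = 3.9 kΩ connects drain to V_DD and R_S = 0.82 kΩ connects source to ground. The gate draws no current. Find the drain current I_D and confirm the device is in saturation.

V_G = V_DD·R_2/(R_1+R_2) = 16×68/218 = 4.99 V.
Assume saturation: I_D = (k_n/2)(V_GS − V_t)² with V_GS = V_G − I_D·R_S = 4.99 − 0.82·I_D.
Substituting gives 0.874·I_D² − 8.66·I_D + 16.8 = 0, with roots I_D = 2.64 or 7.26 mA.
The root I_D = 7.26 mA gives V_GS = -0.963 V ≤ V_t, so take I_D = 2.64 mA.
Then V_GS = 2.83 V and V_DS = V_DD − I_D(R_D+R_S) = 16 − 2.64×4.72 = 3.53 V.
Saturation requires V_DS ≥ V_GS − V_t = 1.43 V; 3.53 ≥ 1.43 ✓.

I_D ≈ 2.6 mA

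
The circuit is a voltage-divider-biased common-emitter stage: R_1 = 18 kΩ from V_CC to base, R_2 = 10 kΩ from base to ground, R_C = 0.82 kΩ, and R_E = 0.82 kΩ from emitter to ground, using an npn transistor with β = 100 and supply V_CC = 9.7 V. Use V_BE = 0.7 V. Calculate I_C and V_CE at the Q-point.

Thevenize the base divider: V_Th = V_CC·R_2/(R_1+R_2) = 9.7×10/28 = 3.46 V, R_Th = R_1‖R_2 = 6.43 kΩ.
Base-emitter loop: V_Th = I_B·R_Th + V_BE + (β+1)I_B·R_E, so I_B = (3.46 − 0.7) / (6.43 + 101×0.82) = 0.031 mA.
I_C = β·I_B = 100×0.031 = 3.1 mA, and I_E = (β+1)I_B = 3.13 mA.
V_CE = V_CC − I_C·R_C − I_E·R_E = 9.7 − 3.1×0.82 − 3.13×0.82 = 4.6 V.
V_CE = 4.6 V > 0.2 V confirms active-region operation.

I_C ≈ 3.1 mA, V_CE ≈ 4.6 V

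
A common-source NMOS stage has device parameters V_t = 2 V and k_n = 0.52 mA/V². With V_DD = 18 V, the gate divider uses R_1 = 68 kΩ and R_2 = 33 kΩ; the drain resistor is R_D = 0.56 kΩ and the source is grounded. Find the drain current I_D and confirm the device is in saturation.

I_D ≈ 3.9 mA

V_G = V_DD·R_2/(R_1+R_2) = 18×33/101 = 5.88 V. With the source grounded, V_GS = V_G = 5.88 V.
Assume saturation: I_D = (k_n/2)(V_GS − V_t)² = (0.52/2)×(5.88 − 2)² = 0.26×3.88² = 3.92 mA.
V_DS = V_DD − I_D·R_D = 18 − 3.92×0.56 = 15.8 V.
Saturation requires V_DS ≥ V_GS − V_t = 3.88 V; 15.8 ≥ 3.88 ✓.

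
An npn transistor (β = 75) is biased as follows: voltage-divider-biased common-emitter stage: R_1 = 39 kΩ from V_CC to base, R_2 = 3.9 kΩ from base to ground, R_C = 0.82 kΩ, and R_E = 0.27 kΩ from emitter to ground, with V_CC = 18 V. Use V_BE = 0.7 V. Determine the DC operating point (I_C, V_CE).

I_C ≈ 2.9 mA, V_CE ≈ 15 V

Thevenize the base divider: V_Th = V_CC·R_2/(R_1+R_2) = 18×3.9/42.9 = 1.64 V, R_Th = R_1‖R_2 = 3.55 kΩ.
Base-emitter loop: V_Th = I_B·R_Th + V_BE + (β+1)I_B·R_E, so I_B = (1.64 − 0.7) / (3.55 + 76×0.27) = 0.0389 mA.
I_C = β·I_B = 75×0.0389 = 2.92 mA, and I_E = (β+1)I_B = 2.96 mA.
V_CE = V_CC − I_C·R_C − I_E·R_E = 18 − 2.92×0.82 − 2.96×0.27 = 14.8 V.
V_CE = 14.8 V > 0.2 V confirms active-region operation.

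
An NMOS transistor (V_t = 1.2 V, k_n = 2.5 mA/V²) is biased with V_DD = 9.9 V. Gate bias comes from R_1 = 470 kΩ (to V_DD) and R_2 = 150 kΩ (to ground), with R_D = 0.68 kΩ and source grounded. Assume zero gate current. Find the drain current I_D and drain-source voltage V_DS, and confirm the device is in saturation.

V_G = V_DD·R_2/(R_1+R_2) = 9.9×150/620 = 2.4 V. With the source grounded, V_GS = V_G = 2.4 V.
Assume saturation: I_D = (k_n/2)(V_GS − V_t)² = (2.5/2)×(2.4 − 1.2)² = 1.25×1.2² = 1.79 mA.
V_DS = V_DD − I_D·R_D = 9.9 − 1.79×0.68 = 8.69 V.
Saturation requires V_DS ≥ V_GS − V_t = 1.2 V; 8.69 ≥ 1.2 ✓.

I_D ≈ 1.8 mA, V_DS ≈ 8.7 V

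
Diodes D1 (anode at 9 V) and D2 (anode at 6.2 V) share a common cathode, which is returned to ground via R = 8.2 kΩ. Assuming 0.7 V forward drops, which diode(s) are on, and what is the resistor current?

Only D1 conducts; I_R ≈ 1 mA

Assume both conduct. Then node N would need to be at both 9−0.7 = 8.3 V and 6.2−0.7 = 5.5 V, which is impossible.
Assume only D1 conducts: V_N = 9 − 0.7 = 8.3 V, so I_R = 8.3/8.2 = 1.01 mA.
Check D2: its anode-to-cathode voltage is 6.2 − 8.3 = -2.1 V < 0.7 V, so it is off. The assumption is consistent.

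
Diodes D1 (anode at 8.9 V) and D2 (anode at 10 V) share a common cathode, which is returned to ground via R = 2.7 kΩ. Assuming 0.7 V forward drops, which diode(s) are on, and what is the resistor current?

Assume both conduct. Then node N would need to be at both 8.9−0.7 = 8.2 V and 10−0.7 = 9.3 V, which is impossible.
Assume only D2 conducts: V_N = 10 − 0.7 = 9.3 V, so I_R = 9.3/2.7 = 3.44 mA.
Check D1: its anode-to-cathode voltage is 8.9 − 9.3 = -0.4 V < 0.7 V, so it is off. The assumption is consistent.

Only D2 conducts; I_R ≈ 3.4 mA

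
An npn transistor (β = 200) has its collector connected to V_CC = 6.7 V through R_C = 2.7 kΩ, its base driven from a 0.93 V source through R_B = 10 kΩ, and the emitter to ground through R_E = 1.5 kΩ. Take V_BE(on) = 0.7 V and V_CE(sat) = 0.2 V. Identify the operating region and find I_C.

active; I_C ≈ 0.15 mA

Assume active. Base-emitter loop: I_B = (V_BB − V_BE)/(R_B + (β+1)R_E) = (0.93 − 0.7)/(10 + 201×1.5) = 0.000738 mA.
I_C = β·I_B = 200×0.000738 = 0.148 mA.
V_CE = V_CC − I_C·R_C − I_E·R_E = 6.7 − 0.148×2.7 − 0.148×1.5 = 6.08 V > V_CE(sat), so the active-region assumption holds.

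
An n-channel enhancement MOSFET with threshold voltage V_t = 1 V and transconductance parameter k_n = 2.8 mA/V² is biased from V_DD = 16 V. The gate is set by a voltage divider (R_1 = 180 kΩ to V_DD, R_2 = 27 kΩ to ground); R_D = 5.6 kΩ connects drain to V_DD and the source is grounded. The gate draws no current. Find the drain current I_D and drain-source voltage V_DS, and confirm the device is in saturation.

V_G = V_DD·R_2/(R_1+R_2) = 16×27/207 = 2.09 V. With the source grounded, V_GS = V_G = 2.09 V.
Assume saturation: I_D = (k_n/2)(V_GS − V_t)² = (2.8/2)×(2.09 − 1)² = 1.4×1.09² = 1.65 mA.
V_DS = V_DD − I_D·R_D = 16 − 1.65×5.6 = 6.74 V.
Saturation requires V_DS ≥ V_GS − V_t = 1.09 V; 6.74 ≥ 1.09 ✓.

I_D ≈ 1.7 mA, V_DS ≈ 6.7 V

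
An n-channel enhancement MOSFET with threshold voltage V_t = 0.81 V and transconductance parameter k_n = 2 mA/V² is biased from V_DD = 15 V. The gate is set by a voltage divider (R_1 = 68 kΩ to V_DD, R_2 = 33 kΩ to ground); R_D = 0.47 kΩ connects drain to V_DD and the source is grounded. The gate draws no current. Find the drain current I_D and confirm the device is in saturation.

V_G = V_DD·R_2/(R_1+R_2) = 15×33/101 = 4.9 V. With the source grounded, V_GS = V_G = 4.9 V.
Assume saturation: I_D = (k_n/2)(V_GS − V_t)² = (2/2)×(4.9 − 0.81)² = 1×4.09² = 16.7 mA.
V_DS = V_DD − I_D·R_D = 15 − 16.7×0.47 = 7.13 V.
Saturation requires V_DS ≥ V_GS − V_t = 4.09 V; 7.13 ≥ 4.09 ✓.

I_D ≈ 17 mA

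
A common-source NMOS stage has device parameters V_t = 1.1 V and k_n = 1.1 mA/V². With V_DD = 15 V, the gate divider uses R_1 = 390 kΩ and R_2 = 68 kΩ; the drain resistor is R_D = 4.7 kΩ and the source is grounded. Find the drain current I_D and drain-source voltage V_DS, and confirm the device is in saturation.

I_D ≈ 0.7 mA, V_DS ≈ 12 V

V_G = V_DD·R_2/(R_1+R_2) = 15×68/458 = 2.23 V. With the source grounded, V_GS = V_G = 2.23 V.
Assume saturation: I_D = (k_n/2)(V_GS − V_t)² = (1.1/2)×(2.23 − 1.1)² = 0.55×1.13² = 0.699 mA.
V_DS = V_DD − I_D·R_D = 15 − 0.699×4.7 = 11.7 V.
Saturation requires V_DS ≥ V_GS − V_t = 1.13 V; 11.7 ≥ 1.13 ✓.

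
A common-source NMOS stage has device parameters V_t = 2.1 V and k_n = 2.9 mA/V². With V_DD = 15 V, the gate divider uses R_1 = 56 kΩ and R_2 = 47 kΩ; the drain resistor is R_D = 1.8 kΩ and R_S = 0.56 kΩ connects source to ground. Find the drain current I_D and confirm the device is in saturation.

I_D ≈ 5.1 mA

V_G = V_DD·R_2/(R_1+R_2) = 15×47/103 = 6.84 V.
Assume saturation: I_D = (k_n/2)(V_GS − V_t)² with V_GS = V_G − I_D·R_S = 6.84 − 0.56·I_D.
Substituting gives 0.455·I_D² − 8.71·I_D + 32.6 = 0, with roots I_D = 5.12 or 14 mA.
The root I_D = 14 mA gives V_GS = -1.01 V ≤ V_t, so take I_D = 5.12 mA.
Then V_GS = 3.98 V and V_DS = V_DD − I_D(R_D+R_S) = 15 − 5.12×2.36 = 2.92 V.
Saturation requires V_DS ≥ V_GS − V_t = 1.88 V; 2.92 ≥ 1.88 ✓.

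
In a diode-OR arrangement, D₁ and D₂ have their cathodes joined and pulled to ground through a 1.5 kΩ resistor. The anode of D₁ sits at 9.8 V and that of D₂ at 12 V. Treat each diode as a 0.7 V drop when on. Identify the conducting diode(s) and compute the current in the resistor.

Assume both conduct. Then node N would need to be at both 9.8−0.7 = 9.1 V and 12−0.7 = 11.3 V, which is impossible.
Assume only D₂ conducts: V_N = 12 − 0.7 = 11.3 V, so I_R = 11.3/1.5 = 7.53 mA.
Check D₁: its anode-to-cathode voltage is 9.8 − 11.3 = -1.5 V < 0.7 V, so it is off. The assumption is consistent.

Only D₂ conducts; I_R ≈ 7.5 mA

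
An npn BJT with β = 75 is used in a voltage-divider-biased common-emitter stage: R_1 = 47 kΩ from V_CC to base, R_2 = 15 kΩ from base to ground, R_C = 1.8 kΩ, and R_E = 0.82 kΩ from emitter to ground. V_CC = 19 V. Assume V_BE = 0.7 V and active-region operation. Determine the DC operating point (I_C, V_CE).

I_C ≈ 4 mA, V_CE ≈ 8.6 V

Thevenize the base divider: V_Th = V_CC·R_2/(R_1+R_2) = 19×15/62 = 4.6 V, R_Th = R_1‖R_2 = 11.4 kΩ.
Base-emitter loop: V_Th = I_B·R_Th + V_BE + (β+1)I_B·R_E, so I_B = (4.6 − 0.7) / (11.4 + 76×0.82) = 0.0529 mA.
I_C = β·I_B = 75×0.0529 = 3.97 mA, and I_E = (β+1)I_B = 4.02 mA.
V_CE = V_CC − I_C·R_C − I_E·R_E = 19 − 3.97×1.8 − 4.02×0.82 = 8.57 V.
V_CE = 8.57 V > 0.2 V confirms active-region operation.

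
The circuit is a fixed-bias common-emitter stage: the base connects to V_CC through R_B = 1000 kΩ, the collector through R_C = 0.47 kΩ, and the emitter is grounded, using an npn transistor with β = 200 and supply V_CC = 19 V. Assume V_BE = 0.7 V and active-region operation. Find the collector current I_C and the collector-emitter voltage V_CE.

Base loop: V_CC = I_B·R_B + V_BE, so I_B = (19 − 0.7)/1000 kΩ = 0.0183 mA.
In the active region I_C = β·I_B = 200 × 0.0183 = 3.66 mA.
Collector loop: V_CE = V_CC − I_C·R_C = 19 − 3.66×0.47 = 17.3 V.
Since V_CE = 17.3 V > V_CE(sat) ≈ 0.2 V, the transistor is in the active region as assumed.

I_C ≈ 3.7 mA, V_CE ≈ 17 V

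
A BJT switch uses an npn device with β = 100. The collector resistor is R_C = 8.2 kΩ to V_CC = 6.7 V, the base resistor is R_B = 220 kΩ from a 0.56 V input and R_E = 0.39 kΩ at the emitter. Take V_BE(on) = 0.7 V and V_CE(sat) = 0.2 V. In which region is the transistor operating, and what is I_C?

V_BB = 0.56 V ≤ V_BE(on) = 0.7 V, so the base-emitter junction is not forward biased.
The transistor is in cutoff: I_B = I_C = 0.

cutoff; I_C ≈ 0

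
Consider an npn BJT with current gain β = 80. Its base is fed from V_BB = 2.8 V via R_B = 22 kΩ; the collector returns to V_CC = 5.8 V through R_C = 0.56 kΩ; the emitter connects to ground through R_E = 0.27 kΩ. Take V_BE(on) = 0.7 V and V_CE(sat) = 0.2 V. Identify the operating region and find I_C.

active; I_C ≈ 3.8 mA

Assume active. Base-emitter loop: I_B = (V_BB − V_BE)/(R_B + (β+1)R_E) = (2.8 − 0.7)/(22 + 81×0.27) = 0.0479 mA.
I_C = β·I_B = 80×0.0479 = 3.83 mA.
V_CE = V_CC − I_C·R_C − I_E·R_E = 5.8 − 3.83×0.56 − 3.88×0.27 = 2.61 V > V_CE(sat), so the active-region assumption holds.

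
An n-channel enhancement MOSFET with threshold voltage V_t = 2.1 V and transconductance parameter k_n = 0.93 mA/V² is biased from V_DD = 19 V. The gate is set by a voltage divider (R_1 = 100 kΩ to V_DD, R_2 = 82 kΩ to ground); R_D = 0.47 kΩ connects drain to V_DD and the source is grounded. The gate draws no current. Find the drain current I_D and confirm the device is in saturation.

I_D ≈ 19 mA

V_G = V_DD·R_2/(R_1+R_2) = 19×82/182 = 8.56 V. With the source grounded, V_GS = V_G = 8.56 V.
Assume saturation: I_D = (k_n/2)(V_GS − V_t)² = (0.93/2)×(8.56 − 2.1)² = 0.465×6.46² = 19.4 mA.
V_DS = V_DD − I_D·R_D = 19 − 19.4×0.47 = 9.88 V.
Saturation requires V_DS ≥ V_GS − V_t = 6.46 V; 9.88 ≥ 6.46 ✓.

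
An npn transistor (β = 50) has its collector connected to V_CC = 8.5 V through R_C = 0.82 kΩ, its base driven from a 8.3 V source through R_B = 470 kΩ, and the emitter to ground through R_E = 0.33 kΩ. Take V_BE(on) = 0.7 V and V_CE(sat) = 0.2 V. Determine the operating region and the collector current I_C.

active; I_C ≈ 0.78 mA

Assume active. Base-emitter loop: I_B = (V_BB − V_BE)/(R_B + (β+1)R_E) = (8.3 − 0.7)/(470 + 51×0.33) = 0.0156 mA.
I_C = β·I_B = 50×0.0156 = 0.781 mA.
V_CE = V_CC − I_C·R_C − I_E·R_E = 8.5 − 0.781×0.82 − 0.796×0.33 = 7.6 V > V_CE(sat), so the active-region assumption holds.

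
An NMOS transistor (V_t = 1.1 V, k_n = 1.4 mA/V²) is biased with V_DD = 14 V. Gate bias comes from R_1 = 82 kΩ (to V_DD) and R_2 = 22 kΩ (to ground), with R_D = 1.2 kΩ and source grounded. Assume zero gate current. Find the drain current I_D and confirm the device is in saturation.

V_G = V_DD·R_2/(R_1+R_2) = 14×22/104 = 2.96 V. With the source grounded, V_GS = V_G = 2.96 V.
Assume saturation: I_D = (k_n/2)(V_GS − V_t)² = (1.4/2)×(2.96 − 1.1)² = 0.7×1.86² = 2.43 mA.
V_DS = V_DD − I_D·R_D = 14 − 2.43×1.2 = 11.1 V.
Saturation requires V_DS ≥ V_GS − V_t = 1.86 V; 11.1 ≥ 1.86 ✓.

I_D ≈ 2.4 mA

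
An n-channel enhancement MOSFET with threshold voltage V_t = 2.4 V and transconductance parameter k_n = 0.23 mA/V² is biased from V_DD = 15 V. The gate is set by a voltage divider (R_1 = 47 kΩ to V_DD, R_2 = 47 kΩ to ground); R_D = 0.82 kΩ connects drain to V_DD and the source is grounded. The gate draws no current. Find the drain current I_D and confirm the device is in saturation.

I_D ≈ 3 mA

V_G = V_DD·R_2/(R_1+R_2) = 15×47/94 = 7.5 V. With the source grounded, V_GS = V_G = 7.5 V.
Assume saturation: I_D = (k_n/2)(V_GS − V_t)² = (0.23/2)×(7.5 − 2.4)² = 0.115×5.1² = 2.99 mA.
V_DS = V_DD − I_D·R_D = 15 − 2.99×0.82 = 12.5 V.
Saturation requires V_DS ≥ V_GS − V_t = 5.1 V; 12.5 ≥ 5.1 ✓.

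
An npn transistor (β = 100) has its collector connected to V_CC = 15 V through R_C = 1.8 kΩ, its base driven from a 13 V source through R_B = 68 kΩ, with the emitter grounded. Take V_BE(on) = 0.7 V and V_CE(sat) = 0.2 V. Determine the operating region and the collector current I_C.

saturation; I_C ≈ 8.2 mA

Assume active: I_B = (13 − 0.7)/68 = 0.181 mA, giving I_C = β·I_B = 18.1 mA.
But then V_CE = 15 − 18.1×1.8 = -17.6 V < V_CE(sat) = 0.2 V — impossible in the active region.
So the transistor is saturated. With V_CE = 0.2 V, I_C = (V_CC − 0.2)/R_C = 14.8/1.8 = 8.22 mA.
Check: β·I_B = 18.1 mA > I_C = 8.22 mA, confirming saturation.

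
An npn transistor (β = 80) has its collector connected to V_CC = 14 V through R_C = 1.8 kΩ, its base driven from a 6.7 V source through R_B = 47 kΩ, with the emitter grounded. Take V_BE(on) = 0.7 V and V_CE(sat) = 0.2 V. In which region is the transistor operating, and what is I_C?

Assume active: I_B = (6.7 − 0.7)/47 = 0.128 mA, giving I_C = β·I_B = 10.2 mA.
But then V_CE = 14 − 10.2×1.8 = -4.38 V < V_CE(sat) = 0.2 V — impossible in the active region.
So the transistor is saturated. With V_CE = 0.2 V, I_C = (V_CC − 0.2)/R_C = 13.8/1.8 = 7.67 mA.
Check: β·I_B = 10.2 mA > I_C = 7.67 mA, confirming saturation.

saturation; I_C ≈ 7.7 mA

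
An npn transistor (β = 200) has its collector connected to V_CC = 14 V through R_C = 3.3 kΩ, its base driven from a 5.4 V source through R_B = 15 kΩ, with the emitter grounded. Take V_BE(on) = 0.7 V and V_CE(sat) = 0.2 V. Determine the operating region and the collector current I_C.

saturation; I_C ≈ 4.2 mA

Assume active: I_B = (5.4 − 0.7)/15 = 0.313 mA, giving I_C = β·I_B = 62.7 mA.
But then V_CE = 14 − 62.7×3.3 = -193 V < V_CE(sat) = 0.2 V — impossible in the active region.
So the transistor is saturated. With V_CE = 0.2 V, I_C = (V_CC − 0.2)/R_C = 13.8/3.3 = 4.18 mA.
Check: β·I_B = 62.7 mA > I_C = 4.18 mA, confirming saturation.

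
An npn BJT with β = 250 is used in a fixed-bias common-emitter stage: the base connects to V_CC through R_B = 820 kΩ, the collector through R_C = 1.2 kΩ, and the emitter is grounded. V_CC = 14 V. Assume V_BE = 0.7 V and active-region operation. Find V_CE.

V_CE ≈ 9.1 V

Base loop: V_CC = I_B·R_B + V_BE, so I_B = (14 − 0.7)/820 kΩ = 0.0162 mA.
In the active region I_C = β·I_B = 250 × 0.0162 = 4.05 mA.
Collector loop: V_CE = V_CC − I_C·R_C = 14 − 4.05×1.2 = 9.13 V.
Since V_CE = 9.13 V > V_CE(sat) ≈ 0.2 V, the transistor is in the active region as assumed.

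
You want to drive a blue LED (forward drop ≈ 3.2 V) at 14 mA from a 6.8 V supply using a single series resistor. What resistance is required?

R ≈ 0.26 kΩ

The resistor drops V_S − V_D = 6.8 − 3.2 = 3.6 V at 14 mA.
R = 3.6 V / 14 mA = 0.257 kΩ.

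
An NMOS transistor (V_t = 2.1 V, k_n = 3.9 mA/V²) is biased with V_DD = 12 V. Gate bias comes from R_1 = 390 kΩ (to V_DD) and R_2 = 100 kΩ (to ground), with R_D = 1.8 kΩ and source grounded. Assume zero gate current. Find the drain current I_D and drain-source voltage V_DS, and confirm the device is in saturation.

I_D ≈ 0.24 mA, V_DS ≈ 12 V

V_G = V_DD·R_2/(R_1+R_2) = 12×100/490 = 2.45 V. With the source grounded, V_GS = V_G = 2.45 V.
Assume saturation: I_D = (k_n/2)(V_GS − V_t)² = (3.9/2)×(2.45 − 2.1)² = 1.95×0.349² = 0.237 mA.
V_DS = V_DD − I_D·R_D = 12 − 0.237×1.8 = 11.6 V.
Saturation requires V_DS ≥ V_GS − V_t = 0.349 V; 11.6 ≥ 0.349 ✓.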